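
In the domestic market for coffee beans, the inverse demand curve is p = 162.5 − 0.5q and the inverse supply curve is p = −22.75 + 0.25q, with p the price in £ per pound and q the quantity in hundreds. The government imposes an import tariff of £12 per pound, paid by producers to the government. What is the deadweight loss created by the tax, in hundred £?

Deadweight loss = £96 hundred.

Rewrite in direct form: qd = 325 − 2p and qs = 4p + 91.
Before the tax: set 325 − 2p = 4p + 91 → p* = £39, q* = 247.
With the tax collected from producers, supply shifts: qs = 4(p − 12) + 91.
Solving gives q = 231 with consumers paying £47 and producers receiving £35 (the £12 wedge).
Quantity falls by |ΔQ| = |247 − 231| = 16.
DWL = ½ · t · |ΔQ| = ½ · 12 · 16 = £96.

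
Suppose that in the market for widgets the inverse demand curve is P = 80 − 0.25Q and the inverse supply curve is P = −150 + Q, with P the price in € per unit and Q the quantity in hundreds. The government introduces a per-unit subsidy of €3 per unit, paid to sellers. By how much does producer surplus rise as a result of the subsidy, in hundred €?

Producer surplus rises by €444.48 hundred.

Inverting to Q(P) form: Qd = 320 − 4P; Qs = P + 150.
Before the subsidy: set 320 − 4P = P + 150 → P* = €34, Q* = 184.
With a per-unit subsidy paid to sellers, each receives P + 3 per unit sold, so supply becomes Qs = (P + 3) + 150.
New equilibrium: consumers pay €33.4, sellers receive €36.4, Q = 186.4. (Wedge: Pb − Ps = −3.)
ΔPS is the trapezoid between Q = 186.4 and Q = 184 of height €2.4: ½ · (184 + 186.4) · 2.4 = €444.48.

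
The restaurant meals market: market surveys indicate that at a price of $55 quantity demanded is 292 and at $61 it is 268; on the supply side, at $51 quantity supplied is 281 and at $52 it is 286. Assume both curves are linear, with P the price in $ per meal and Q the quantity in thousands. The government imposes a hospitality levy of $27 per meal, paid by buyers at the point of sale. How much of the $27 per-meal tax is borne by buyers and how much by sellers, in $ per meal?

Buyers bear $15 per meal; sellers bear $12 per meal.

Demand slope: (268 − 292)/(61 − 55) = -4, so Qd = 512 − 4P.
Supply slope: (286 − 281)/(52 − 51) = 5, so Qs = 5P + 26.
Before the tax: set 512 − 4P = 5P + 26 → P* = $54, Q* = 296.
With the tax collected from buyers, demand (in seller-price terms) shifts: Qd = 512 − 4(P + 27).
New equilibrium: buyers pay $69, sellers receive $42, Q = 236. (Wedge: Pb − Ps = 27.)
Burden on buyers: $15; on sellers: $12. (They sum to $27.)
The less price-elastic side of the market bears the larger share of a per-unit tax.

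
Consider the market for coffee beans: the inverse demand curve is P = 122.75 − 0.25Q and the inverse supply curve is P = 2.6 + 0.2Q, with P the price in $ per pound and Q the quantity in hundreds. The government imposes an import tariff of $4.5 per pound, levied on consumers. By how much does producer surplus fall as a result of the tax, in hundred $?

Producer surplus falls by $524 hundred.

Rewrite in direct form: Qd = 491 − 4P and Qs = 5P − 13.
Without the tax, 491 − 4P = 5P − 13 gives 9P = 504, so P* = $56 and Q* = 267.
With the tax collected from consumers, demand (in seller-price terms) shifts: Qd = 491 − 4(P + 4.5).
New equilibrium: consumers pay $58.5, producers receive $54, Q = 257. (Wedge: Pb − Ps = 4.5.)
ΔPS is the trapezoid between Q = 257 and Q = 267 of height $2: ½ · (267 + 257) · 2 = $524.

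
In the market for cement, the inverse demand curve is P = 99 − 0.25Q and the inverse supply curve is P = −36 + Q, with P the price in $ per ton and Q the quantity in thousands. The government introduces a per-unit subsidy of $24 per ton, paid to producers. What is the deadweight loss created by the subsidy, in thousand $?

Deadweight loss = $230.4 thousand.

Rewrite in direct form: Qd = 396 − 4P and Qs = P + 36.
Before the subsidy: set 396 − 4P = P + 36 → P* = $72, Q* = 108.
With a per-unit subsidy paid to producers, each receives P + 24 per unit sold, so supply becomes Qs = (P + 24) + 36.
New equilibrium: buyers pay $67.2, producers receive $91.2, Q = 127.2. (Wedge: Pb − Ps = −24.)
Quantity rises by |ΔQ| = |108 − 127.2| = 19.2.
DWL = ½ · t · |ΔQ| = ½ · 24 · 19.2 = $230.4.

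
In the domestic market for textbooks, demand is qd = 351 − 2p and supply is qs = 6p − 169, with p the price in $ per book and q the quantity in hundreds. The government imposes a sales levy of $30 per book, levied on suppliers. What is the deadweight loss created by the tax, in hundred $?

Without the tax, 351 − 2p = 6p − 169 gives 8p = 520, so p* = $65 and q* = 221.
With the tax collected from suppliers, supply shifts: qs = 6(p − 30) − 169.
New equilibrium: buyers pay $87.5, suppliers receive $57.5, q = 176. (Wedge: pb − ps = 30.)
Quantity falls by |ΔQ| = |221 − 176| = 45.
DWL = ½ · t · |ΔQ| = ½ · 30 · 45 = $675.

Deadweight loss = $675 hundred.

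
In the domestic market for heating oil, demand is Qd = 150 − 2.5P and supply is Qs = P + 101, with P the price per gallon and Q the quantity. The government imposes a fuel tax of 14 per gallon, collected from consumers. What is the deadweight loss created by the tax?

Before the tax: set 150 − 2.5P = P + 101 → P* = 14, Q* = 115.
With the tax collected from consumers, demand (in seller-price terms) shifts: Qd = 150 − 2.5(P + 14).
New equilibrium: consumers pay 18, producers receive 4, Q = 105. (Wedge: Pb − Ps = 14.)
Quantity falls by |ΔQ| = |115 − 105| = 10.
DWL = ½ · t · |ΔQ| = ½ · 14 · 10 = 70.

Deadweight loss = 70.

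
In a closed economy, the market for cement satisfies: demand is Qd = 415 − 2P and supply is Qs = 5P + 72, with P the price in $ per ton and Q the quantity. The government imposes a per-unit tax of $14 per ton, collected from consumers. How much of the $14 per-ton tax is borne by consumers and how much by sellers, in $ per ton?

Without the tax, 415 − 2P = 5P + 72 gives 7P = 343, so P* = $49 and Q* = 317.
With the tax collected from consumers, demand (in seller-price terms) shifts: Qd = 415 − 2(P + 14).
New equilibrium: consumers pay $59, sellers receive $45, Q = 297. (Wedge: Pb − Ps = 14.)
Burden on consumers: $10; on sellers: $4. (They sum to $14.)

Consumers bear $10 per ton; sellers bear $4 per ton.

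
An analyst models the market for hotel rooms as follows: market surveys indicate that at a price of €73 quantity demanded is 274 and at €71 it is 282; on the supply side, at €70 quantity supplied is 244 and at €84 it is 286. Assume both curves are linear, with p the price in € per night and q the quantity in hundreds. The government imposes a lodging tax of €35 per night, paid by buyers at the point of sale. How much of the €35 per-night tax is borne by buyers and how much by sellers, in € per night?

Demand slope: (282 − 274)/(71 − 73) = -4, so qd = 566 − 4p.
Supply slope: (286 − 244)/(84 − 70) = 3, so qs = 3p + 34.
Without the tax, 566 − 4p = 3p + 34 gives 7p = 532, so p* = €76 and q* = 262.
With the tax collected from buyers, demand (in seller-price terms) shifts: qd = 566 − 4(p + 35).
New equilibrium: buyers pay €91, sellers receive €56, q = 202. (Wedge: pb − ps = 35.)
Burden on buyers: €15; on sellers: €20. (They sum to €35.)

Buyers bear €15 per night; sellers bear €20 per night.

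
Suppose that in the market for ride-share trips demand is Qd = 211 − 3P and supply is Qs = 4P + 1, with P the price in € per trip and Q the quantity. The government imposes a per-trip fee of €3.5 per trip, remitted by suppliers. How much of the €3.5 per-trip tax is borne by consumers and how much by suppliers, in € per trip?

Consumers bear €2 per trip; suppliers bear €1.5 per trip.

Before the tax: set 211 − 3P = 4P + 1 → P* = €30, Q* = 121.
With the tax collected from suppliers, supply shifts: Qs = 4(P − 3.5) + 1.
New equilibrium: consumers pay €32, suppliers receive €28.5, Q = 115. (Wedge: Pb − Ps = 3.5.)
Burden on consumers: €2; on suppliers: €1.5. (They sum to €3.5.)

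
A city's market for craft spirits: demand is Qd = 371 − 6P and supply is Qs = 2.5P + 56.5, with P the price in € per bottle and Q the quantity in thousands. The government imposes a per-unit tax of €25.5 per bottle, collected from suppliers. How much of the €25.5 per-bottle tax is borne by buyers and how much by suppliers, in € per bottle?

Before the tax: set 371 − 6P = 2.5P + 56.5 → P* = €37, Q* = 149.
With the tax collected from suppliers, supply shifts: Qs = 2.5(P − 25.5) + 56.5.
New equilibrium: buyers pay €44.5, suppliers receive €19, Q = 104. (Wedge: Pb − Ps = 25.5.)
Burden on buyers: €7.5; on suppliers: €18. (They sum to €25.5.)
The less price-elastic side of the market bears the larger share of a per-unit tax.

Buyers bear €7.5 per bottle; suppliers bear €18 per bottle.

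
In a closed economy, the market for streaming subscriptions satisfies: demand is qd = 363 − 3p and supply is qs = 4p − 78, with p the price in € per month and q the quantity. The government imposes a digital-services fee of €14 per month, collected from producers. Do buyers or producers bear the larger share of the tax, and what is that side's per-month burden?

Before the tax: set 363 − 3p = 4p − 78 → p* = €63, q* = 174.
With the tax collected from producers, supply shifts: qs = 4(p − 14) − 78.
Solving gives q = 150 with buyers paying €71 and producers receiving €57 (the €14 wedge).
Per-month burden: buyers €8, producers €6.
Buyers take the larger share because demand is less price-elastic here (demand slope 3 vs supply slope 4).
The less price-elastic side of the market bears the larger share of a per-unit tax.

Buyers bear the larger share: €8 per month.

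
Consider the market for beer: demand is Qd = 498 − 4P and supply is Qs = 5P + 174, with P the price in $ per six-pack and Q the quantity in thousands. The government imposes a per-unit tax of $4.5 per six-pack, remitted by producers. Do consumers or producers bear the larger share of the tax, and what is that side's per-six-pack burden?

Without the tax, 498 − 4P = 5P + 174 gives 9P = 324, so P* = $36 and Q* = 354.
With the tax collected from producers, supply shifts: Qs = 5(P − 4.5) + 174.
Solving gives Q = 344 with consumers paying $38.5 and producers receiving $34 (the $4.5 wedge).
Per-six-pack burden: consumers $2.5, producers $2.
Consumers take the larger share because demand is less price-elastic here (demand slope 4 vs supply slope 5).

Consumers bear the larger share: $2.5 per six-pack.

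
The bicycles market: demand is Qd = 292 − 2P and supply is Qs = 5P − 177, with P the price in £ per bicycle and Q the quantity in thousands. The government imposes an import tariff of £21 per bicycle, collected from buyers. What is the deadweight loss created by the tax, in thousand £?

Deadweight loss = £315 thousand.

Before the tax: set 292 − 2P = 5P − 177 → P* = £67, Q* = 158.
With the tax collected from buyers, demand (in seller-price terms) shifts: Qd = 292 − 2(P + 21).
Solving gives Q = 128 with buyers paying £82 and producers receiving £61 (the £21 wedge).
Quantity falls by |ΔQ| = |158 − 128| = 30.
DWL = ½ · t · |ΔQ| = ½ · 21 · 30 = £315.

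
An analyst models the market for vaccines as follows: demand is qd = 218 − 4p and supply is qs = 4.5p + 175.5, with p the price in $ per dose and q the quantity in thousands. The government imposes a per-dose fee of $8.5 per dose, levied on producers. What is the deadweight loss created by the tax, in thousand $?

Before the tax: set 218 − 4p = 4.5p + 175.5 → p* = $5, q* = 198.
With the tax collected from producers, supply shifts: qs = 4.5(p − 8.5) + 175.5.
Solving gives q = 180 with buyers paying $9.5 and producers receiving $1 (the $8.5 wedge).
Quantity falls by |ΔQ| = |198 − 180| = 18.
DWL = ½ · t · |ΔQ| = ½ · 8.5 · 18 = $76.5.

Deadweight loss = $76.5 thousand.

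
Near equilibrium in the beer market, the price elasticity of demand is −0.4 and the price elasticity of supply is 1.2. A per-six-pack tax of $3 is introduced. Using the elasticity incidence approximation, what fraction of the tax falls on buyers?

Incidence ratio: buyers' share ≈ εs / (εs + |εd|) = 1.2 / (1.2 + 0.4) = 0.75.
Supply is the more elastic side, so buyers bear the larger share.

Buyers' share ≈ 0.75.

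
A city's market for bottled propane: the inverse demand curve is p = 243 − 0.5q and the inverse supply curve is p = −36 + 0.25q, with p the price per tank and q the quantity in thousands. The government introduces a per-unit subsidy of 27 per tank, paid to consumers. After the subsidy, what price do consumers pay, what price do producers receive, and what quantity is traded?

Consumers pay 39; producers receive 66; quantity = 408.

Rewrite in direct form: qd = 486 − 2p and qs = 4p + 144.
Without the subsidy, 486 − 2p = 4p + 144 gives 6p = 342, so p* = 57 and q* = 372.
With a per-unit subsidy paid to consumers, each effectively pays p − 27, so demand becomes qd = 486 − 2(p − 27).
Solving gives q = 408 with consumers paying 39 and producers receiving 66 (the 27 wedge).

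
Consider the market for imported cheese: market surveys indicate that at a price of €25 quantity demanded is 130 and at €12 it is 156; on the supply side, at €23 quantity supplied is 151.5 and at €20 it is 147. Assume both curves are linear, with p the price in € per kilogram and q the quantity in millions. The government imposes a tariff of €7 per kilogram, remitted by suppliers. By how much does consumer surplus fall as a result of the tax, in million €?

Consumer surplus falls by €423 million.

Demand slope: (156 − 130)/(12 − 25) = -2, so qd = 180 − 2p.
Supply slope: (147 − 151.5)/(20 − 23) = 1.5, so qs = 1.5p + 117.
Without the tax, 180 − 2p = 1.5p + 117 gives 3.5p = 63, so p* = €18 and q* = 144.
With the tax collected from suppliers, supply shifts: qs = 1.5(p − 7) + 117.
New equilibrium: consumers pay €21, suppliers receive €14, q = 138. (Wedge: pb − ps = 7.)
ΔCS is the trapezoid between Q = 138 and Q = 144 of height €3: ½ · (144 + 138) · 3 = €423.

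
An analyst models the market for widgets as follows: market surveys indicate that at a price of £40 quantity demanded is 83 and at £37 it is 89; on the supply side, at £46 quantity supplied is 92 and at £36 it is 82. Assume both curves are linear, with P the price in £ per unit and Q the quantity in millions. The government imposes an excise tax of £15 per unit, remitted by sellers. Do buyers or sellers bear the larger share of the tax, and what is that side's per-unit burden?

Demand slope: (89 − 83)/(37 − 40) = -2, so Qd = 163 − 2P.
Supply slope: (82 − 92)/(36 − 46) = 1, so Qs = P + 46.
Before the tax: set 163 − 2P = P + 46 → P* = £39, Q* = 85.
With the tax collected from sellers, supply shifts: Qs = (P − 15) + 46.
Solving gives Q = 75 with buyers paying £44 and sellers receiving £29 (the £15 wedge).
Per-unit burden: buyers £5, sellers £10.
Sellers take the larger share because supply is less price-elastic here (demand slope 2 vs supply slope 1).

Sellers bear the larger share: £10 per unit.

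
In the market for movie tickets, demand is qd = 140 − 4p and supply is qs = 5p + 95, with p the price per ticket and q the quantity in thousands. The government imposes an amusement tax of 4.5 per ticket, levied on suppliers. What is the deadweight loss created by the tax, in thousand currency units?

Deadweight loss = 22.5 thousand.

Without the tax, 140 − 4p = 5p + 95 gives 9p = 45, so p* = 5 and q* = 120.
With the tax collected from suppliers, supply shifts: qs = 5(p − 4.5) + 95.
Solving gives q = 110 with buyers paying 7.5 and suppliers receiving 3 (the 4.5 wedge).
Quantity falls by |ΔQ| = |120 − 110| = 10.
DWL = ½ · t · |ΔQ| = ½ · 4.5 · 10 = 22.5.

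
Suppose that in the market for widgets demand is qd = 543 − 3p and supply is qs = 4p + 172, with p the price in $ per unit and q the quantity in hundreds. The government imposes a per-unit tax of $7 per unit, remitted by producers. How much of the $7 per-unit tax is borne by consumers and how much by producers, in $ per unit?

Without the tax, 543 − 3p = 4p + 172 gives 7p = 371, so p* = $53 and q* = 384.
With the tax collected from producers, supply shifts: qs = 4(p − 7) + 172.
New equilibrium: consumers pay $57, producers receive $50, q = 372. (Wedge: pb − ps = 7.)
Burden on consumers: $4; on producers: $3. (They sum to $7.)

Consumers bear $4 per unit; producers bear $3 per unit.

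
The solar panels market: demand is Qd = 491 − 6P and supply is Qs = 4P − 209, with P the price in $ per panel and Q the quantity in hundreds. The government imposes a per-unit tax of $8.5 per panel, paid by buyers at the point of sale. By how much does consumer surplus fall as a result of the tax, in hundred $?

Before the tax: set 491 − 6P = 4P − 209 → P* = $70, Q* = 71.
With the tax collected from buyers, demand (in seller-price terms) shifts: Qd = 491 − 6(P + 8.5).
New equilibrium: buyers pay $73.4, producers receive $64.9, Q = 50.6. (Wedge: Pb − Ps = 8.5.)
ΔCS is the trapezoid between Q = 50.6 and Q = 71 of height $3.4: ½ · (71 + 50.6) · 3.4 = $206.72.

Consumer surplus falls by $206.72 hundred.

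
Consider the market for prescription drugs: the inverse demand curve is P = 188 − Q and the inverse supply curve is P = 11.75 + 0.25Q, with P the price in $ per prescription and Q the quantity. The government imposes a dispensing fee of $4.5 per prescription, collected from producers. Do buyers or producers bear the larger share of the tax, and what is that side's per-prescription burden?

Buyers bear the larger share: $3.6 per prescription.

Inverting to Q(P) form: Qd = 188 − P; Qs = 4P − 47.
Without the tax, 188 − P = 4P − 47 gives 5P = 235, so P* = $47 and Q* = 141.
With the tax collected from producers, supply shifts: Qs = 4(P − 4.5) − 47.
Solving gives Q = 137.4 with buyers paying $50.6 and producers receiving $46.1 (the $4.5 wedge).
Per-prescription burden: buyers $3.6, producers $0.9.
Buyers take the larger share because demand is less price-elastic here (demand slope 1 vs supply slope 4).
The less price-elastic side of the market bears the larger share of a per-unit tax.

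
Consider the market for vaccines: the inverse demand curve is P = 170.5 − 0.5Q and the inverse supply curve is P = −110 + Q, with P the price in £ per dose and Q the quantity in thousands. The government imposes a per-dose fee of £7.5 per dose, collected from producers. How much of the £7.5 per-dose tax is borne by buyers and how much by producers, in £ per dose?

Buyers bear £2.5 per dose; producers bear £5 per dose.

Rewrite in direct form: Qd = 341 − 2P and Qs = P + 110.
Without the tax, 341 − 2P = P + 110 gives 3P = 231, so P* = £77 and Q* = 187.
With the tax collected from producers, supply shifts: Qs = (P − 7.5) + 110.
Solving gives Q = 182 with buyers paying £79.5 and producers receiving £72 (the £7.5 wedge).
Burden on buyers: £2.5; on producers: £5. (They sum to £7.5.)
The less price-elastic side of the market bears the larger share of a per-unit tax.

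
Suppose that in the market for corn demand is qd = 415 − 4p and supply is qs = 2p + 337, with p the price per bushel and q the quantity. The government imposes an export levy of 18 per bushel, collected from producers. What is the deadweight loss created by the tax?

Before the tax: set 415 − 4p = 2p + 337 → p* = 13, q* = 363.
With the tax collected from producers, supply shifts: qs = 2(p − 18) + 337.
Solving gives q = 339 with consumers paying 19 and producers receiving 1 (the 18 wedge).
Quantity falls by |ΔQ| = |363 − 339| = 24.
DWL = ½ · t · |ΔQ| = ½ · 18 · 24 = 216.

Deadweight loss = 216.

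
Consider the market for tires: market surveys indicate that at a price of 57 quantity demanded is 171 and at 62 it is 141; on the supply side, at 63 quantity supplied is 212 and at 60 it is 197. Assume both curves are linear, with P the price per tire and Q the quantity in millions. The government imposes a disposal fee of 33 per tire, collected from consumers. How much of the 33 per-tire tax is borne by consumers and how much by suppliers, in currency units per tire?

Demand slope: (141 − 171)/(62 − 57) = -6, so Qd = 513 − 6P.
Supply slope: (197 − 212)/(60 − 63) = 5, so Qs = 5P − 103.
Before the tax: set 513 − 6P = 5P − 103 → P* = 56, Q* = 177.
With the tax collected from consumers, demand (in seller-price terms) shifts: Qd = 513 − 6(P + 33).
Solving gives Q = 87 with consumers paying 71 and suppliers receiving 38 (the 33 wedge).
Burden on consumers: 15; on suppliers: 18. (They sum to 33.)
The less price-elastic side of the market bears the larger share of a per-unit tax.

Consumers bear 15 per tire; suppliers bear 18 per tire.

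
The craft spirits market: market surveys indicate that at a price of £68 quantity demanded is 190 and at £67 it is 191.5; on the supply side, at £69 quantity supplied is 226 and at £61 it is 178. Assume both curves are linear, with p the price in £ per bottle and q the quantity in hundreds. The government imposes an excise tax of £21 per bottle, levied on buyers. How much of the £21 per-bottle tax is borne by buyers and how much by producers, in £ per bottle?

Buyers bear £16.8 per bottle; producers bear £4.2 per bottle.

Demand slope: (191.5 − 190)/(67 − 68) = -1.5, so qd = 292 − 1.5p.
Supply slope: (178 − 226)/(61 − 69) = 6, so qs = 6p − 188.
Without the tax, 292 − 1.5p = 6p − 188 gives 7.5p = 480, so p* = £64 and q* = 196.
With the tax collected from buyers, demand (in seller-price terms) shifts: qd = 292 − 1.5(p + 21).
Solving gives q = 170.8 with buyers paying £80.8 and producers receiving £59.8 (the £21 wedge).
Burden on buyers: £16.8; on producers: £4.2. (They sum to £21.)
The less price-elastic side of the market bears the larger share of a per-unit tax.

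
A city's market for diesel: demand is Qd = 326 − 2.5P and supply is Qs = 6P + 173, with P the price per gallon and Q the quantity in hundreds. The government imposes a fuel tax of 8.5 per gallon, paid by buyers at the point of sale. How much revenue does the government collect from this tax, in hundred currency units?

Before the tax: set 326 − 2.5P = 6P + 173 → P* = 18, Q* = 281.
With the tax collected from buyers, demand (in seller-price terms) shifts: Qd = 326 − 2.5(P + 8.5).
Solving gives Q = 266 with buyers paying 24 and sellers receiving 15.5 (the 8.5 wedge).
Revenue = t · Q = 8.5 · 266 = 2261.

Tax revenue = 2261 hundred.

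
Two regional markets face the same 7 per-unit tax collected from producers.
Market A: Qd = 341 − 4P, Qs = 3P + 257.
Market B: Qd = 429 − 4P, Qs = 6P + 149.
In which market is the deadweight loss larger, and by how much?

Market B, by 16.8.

Market A: pre-tax P* = 12, Q* = 293; post-tax Q = 281; deadweight loss = 42.
Market B: pre-tax P* = 28, Q* = 317; post-tax Q = 300.2; deadweight loss = 58.8.
Difference: 42 vs 58.8 → market B is larger by 16.8.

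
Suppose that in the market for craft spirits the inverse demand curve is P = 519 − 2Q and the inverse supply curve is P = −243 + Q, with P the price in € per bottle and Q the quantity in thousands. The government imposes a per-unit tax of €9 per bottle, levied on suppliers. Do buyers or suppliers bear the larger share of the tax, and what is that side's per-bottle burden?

Buyers bear the larger share: €6 per bottle.

Rewrite in direct form: Qd = 259.5 − 0.5P and Qs = P + 243.
Without the tax, 259.5 − 0.5P = P + 243 gives 1.5P = 16.5, so P* = €11 and Q* = 254.
With the tax collected from suppliers, supply shifts: Qs = (P − 9) + 243.
New equilibrium: buyers pay €17, suppliers receive €8, Q = 251. (Wedge: Pb − Ps = 9.)
Per-bottle burden: buyers €6, suppliers €3.
Buyers take the larger share because demand is less price-elastic here (demand slope 0.5 vs supply slope 1).
The less price-elastic side of the market bears the larger share of a per-unit tax.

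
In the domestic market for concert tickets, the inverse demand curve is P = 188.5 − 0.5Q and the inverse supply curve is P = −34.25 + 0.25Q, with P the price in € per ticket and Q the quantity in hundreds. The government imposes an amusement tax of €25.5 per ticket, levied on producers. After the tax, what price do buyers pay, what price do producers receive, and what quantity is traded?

Inverting to Q(P) form: Qd = 377 − 2P; Qs = 4P + 137.
Before the tax: set 377 − 2P = 4P + 137 → P* = €40, Q* = 297.
With the tax collected from producers, supply shifts: Qs = 4(P − 25.5) + 137.
New equilibrium: buyers pay €57, producers receive €31.5, Q = 263. (Wedge: Pb − Ps = 25.5.)
The less price-elastic side of the market bears the larger share of a per-unit tax.

Buyers pay €57; producers receive €31.5; quantity = 263.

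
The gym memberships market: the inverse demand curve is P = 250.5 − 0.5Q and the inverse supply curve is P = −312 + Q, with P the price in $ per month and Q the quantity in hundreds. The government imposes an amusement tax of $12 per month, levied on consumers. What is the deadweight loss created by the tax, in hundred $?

Rewrite in direct form: Qd = 501 − 2P and Qs = P + 312.
Before the tax: set 501 − 2P = P + 312 → P* = $63, Q* = 375.
With the tax collected from consumers, demand (in seller-price terms) shifts: Qd = 501 − 2(P + 12).
Solving gives Q = 367 with consumers paying $67 and suppliers receiving $55 (the $12 wedge).
Quantity falls by |ΔQ| = |375 − 367| = 8.
DWL = ½ · t · |ΔQ| = ½ · 12 · 8 = $48.

Deadweight loss = $48 hundred.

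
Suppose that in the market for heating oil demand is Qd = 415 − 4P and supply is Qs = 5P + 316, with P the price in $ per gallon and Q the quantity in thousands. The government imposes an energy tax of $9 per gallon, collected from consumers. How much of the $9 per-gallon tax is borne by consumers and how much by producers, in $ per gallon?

Consumers bear $5 per gallon; producers bear $4 per gallon.

Before the tax: set 415 − 4P = 5P + 316 → P* = $11, Q* = 371.
With the tax collected from consumers, demand (in seller-price terms) shifts: Qd = 415 − 4(P + 9).
Solving gives Q = 351 with consumers paying $16 and producers receiving $7 (the $9 wedge).
Burden on consumers: $5; on producers: $4. (They sum to $9.)
The less price-elastic side of the market bears the larger share of a per-unit tax.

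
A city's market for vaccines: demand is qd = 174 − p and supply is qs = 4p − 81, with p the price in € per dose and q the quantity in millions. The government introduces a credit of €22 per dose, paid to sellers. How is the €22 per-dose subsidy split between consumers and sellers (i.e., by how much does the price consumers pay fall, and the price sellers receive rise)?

Without the subsidy, 174 − p = 4p − 81 gives 5p = 255, so p* = €51 and q* = 123.
With a per-unit subsidy paid to sellers, each receives p + 22 per unit sold, so supply becomes qs = 4(p + 22) − 81.
Solving gives q = 140.6 with consumers paying €33.4 and sellers receiving €55.4 (the €22 wedge).
Gain to consumers: €17.6; to sellers: €4.4. (They sum to €22.)

Consumers gain €17.6 per dose; sellers gain €4.4 per dose.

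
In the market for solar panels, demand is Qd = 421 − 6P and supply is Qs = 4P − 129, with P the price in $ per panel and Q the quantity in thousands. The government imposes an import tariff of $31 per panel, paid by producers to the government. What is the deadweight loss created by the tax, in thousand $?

Before the tax: set 421 − 6P = 4P − 129 → P* = $55, Q* = 91.
With the tax collected from producers, supply shifts: Qs = 4(P − 31) − 129.
Solving gives Q = 16.6 with consumers paying $67.4 and producers receiving $36.4 (the $31 wedge).
Quantity falls by |ΔQ| = |91 − 16.6| = 74.4.
DWL = ½ · t · |ΔQ| = ½ · 31 · 74.4 = $1153.2.

Deadweight loss = $1153.2 thousand.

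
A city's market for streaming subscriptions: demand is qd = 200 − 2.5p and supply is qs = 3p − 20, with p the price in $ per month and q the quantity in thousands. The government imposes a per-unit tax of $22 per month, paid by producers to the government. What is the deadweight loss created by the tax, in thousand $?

Without the tax, 200 − 2.5p = 3p − 20 gives 5.5p = 220, so p* = $40 and q* = 100.
With the tax collected from producers, supply shifts: qs = 3(p − 22) − 20.
Solving gives q = 70 with buyers paying $52 and producers receiving $30 (the $22 wedge).
Quantity falls by |ΔQ| = |100 − 70| = 30.
DWL = ½ · t · |ΔQ| = ½ · 22 · 30 = $330.

Deadweight loss = $330 thousand.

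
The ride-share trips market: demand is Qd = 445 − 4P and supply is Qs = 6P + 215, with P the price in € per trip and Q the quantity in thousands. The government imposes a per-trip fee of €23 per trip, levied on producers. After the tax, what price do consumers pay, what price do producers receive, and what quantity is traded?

Before the tax: set 445 − 4P = 6P + 215 → P* = €23, Q* = 353.
With the tax collected from producers, supply shifts: Qs = 6(P − 23) + 215.
Solving gives Q = 297.8 with consumers paying €36.8 and producers receiving €13.8 (the €23 wedge).
The less price-elastic side of the market bears the larger share of a per-unit tax.

Consumers pay €36.8; producers receive €13.8; quantity = 297.8.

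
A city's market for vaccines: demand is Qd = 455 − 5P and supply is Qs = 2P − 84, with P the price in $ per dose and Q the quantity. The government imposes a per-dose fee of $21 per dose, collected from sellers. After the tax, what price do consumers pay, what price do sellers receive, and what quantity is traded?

Without the tax, 455 − 5P = 2P − 84 gives 7P = 539, so P* = $77 and Q* = 70.
With the tax collected from sellers, supply shifts: Qs = 2(P − 21) − 84.
New equilibrium: consumers pay $83, sellers receive $62, Q = 40. (Wedge: Pb − Ps = 21.)
The less price-elastic side of the market bears the larger share of a per-unit tax.

Consumers pay $83; sellers receive $62; quantity = 40.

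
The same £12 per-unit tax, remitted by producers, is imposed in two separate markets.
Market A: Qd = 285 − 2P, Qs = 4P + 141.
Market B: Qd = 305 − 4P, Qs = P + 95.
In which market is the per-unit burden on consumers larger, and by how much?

Market A: pre-tax P* = £24, Q* = 237; post-tax Q = 221; per-unit burden on consumers = £8.
Market B: pre-tax P* = £42, Q* = 137; post-tax Q = 127.4; per-unit burden on consumers = £2.4.
Difference: £8 vs £2.4 → market A is larger by £5.6.

Market A, by £5.6.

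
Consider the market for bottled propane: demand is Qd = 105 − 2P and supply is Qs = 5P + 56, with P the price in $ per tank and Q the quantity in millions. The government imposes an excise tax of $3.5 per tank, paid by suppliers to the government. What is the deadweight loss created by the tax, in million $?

Without the tax, 105 − 2P = 5P + 56 gives 7P = 49, so P* = $7 and Q* = 91.
With the tax collected from suppliers, supply shifts: Qs = 5(P − 3.5) + 56.
New equilibrium: buyers pay $9.5, suppliers receive $6, Q = 86. (Wedge: Pb − Ps = 3.5.)
Quantity falls by |ΔQ| = |91 − 86| = 5.
DWL = ½ · t · |ΔQ| = ½ · 3.5 · 5 = $8.75.

Deadweight loss = $8.75 million.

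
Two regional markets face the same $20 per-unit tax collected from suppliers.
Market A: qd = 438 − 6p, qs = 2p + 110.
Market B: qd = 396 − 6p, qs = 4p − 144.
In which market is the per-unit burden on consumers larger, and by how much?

Market A: pre-tax p* = $41, q* = 192; post-tax q = 162; per-unit burden on consumers = $5.
Market B: pre-tax p* = $54, q* = 72; post-tax q = 24; per-unit burden on consumers = $8.
Difference: $5 vs $8 → market B is larger by $3.

Market B, by $3.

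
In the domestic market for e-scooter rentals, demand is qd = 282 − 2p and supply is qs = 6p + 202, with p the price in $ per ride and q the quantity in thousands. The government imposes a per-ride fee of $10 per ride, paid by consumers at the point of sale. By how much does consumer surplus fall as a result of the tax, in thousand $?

Consumer surplus falls by $1908.75 thousand.

Without the tax, 282 − 2p = 6p + 202 gives 8p = 80, so p* = $10 and q* = 262.
With the tax collected from consumers, demand (in seller-price terms) shifts: qd = 282 − 2(p + 10).
Solving gives q = 247 with consumers paying $17.5 and suppliers receiving $7.5 (the $10 wedge).
ΔCS is the trapezoid between Q = 247 and Q = 262 of height $7.5: ½ · (262 + 247) · 7.5 = $1908.75.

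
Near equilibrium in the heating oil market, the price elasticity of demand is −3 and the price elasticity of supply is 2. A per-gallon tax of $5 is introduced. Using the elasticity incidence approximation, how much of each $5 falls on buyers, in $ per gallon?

Buyers bear ≈ $2 per gallon.

Incidence ratio: buyers' share ≈ εs / (εs + |εd|) = 2 / (2 + 3) = 0.4.
So buyers bear ≈ 0.4 × $5 = $2; sellers bear $3.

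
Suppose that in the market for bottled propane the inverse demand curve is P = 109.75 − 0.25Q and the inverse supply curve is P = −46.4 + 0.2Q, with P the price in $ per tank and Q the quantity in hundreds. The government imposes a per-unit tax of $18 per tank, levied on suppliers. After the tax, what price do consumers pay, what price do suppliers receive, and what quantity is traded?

Rewrite in direct form: Qd = 439 − 4P and Qs = 5P + 232.
Before the tax: set 439 − 4P = 5P + 232 → P* = $23, Q* = 347.
With the tax collected from suppliers, supply shifts: Qs = 5(P − 18) + 232.
New equilibrium: consumers pay $33, suppliers receive $15, Q = 307. (Wedge: Pb − Ps = 18.)
The less price-elastic side of the market bears the larger share of a per-unit tax.

Consumers pay $33; suppliers receive $15; quantity = 307.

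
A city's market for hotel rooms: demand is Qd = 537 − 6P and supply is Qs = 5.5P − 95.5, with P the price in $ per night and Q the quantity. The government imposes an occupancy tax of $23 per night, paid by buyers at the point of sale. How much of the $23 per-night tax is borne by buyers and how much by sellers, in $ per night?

Without the tax, 537 − 6P = 5.5P − 95.5 gives 11.5P = 632.5, so P* = $55 and Q* = 207.
With the tax collected from buyers, demand (in seller-price terms) shifts: Qd = 537 − 6(P + 23).
New equilibrium: buyers pay $66, sellers receive $43, Q = 141. (Wedge: Pb − Ps = 23.)
Burden on buyers: $11; on sellers: $12. (They sum to $23.)

Buyers bear $11 per night; sellers bear $12 per night.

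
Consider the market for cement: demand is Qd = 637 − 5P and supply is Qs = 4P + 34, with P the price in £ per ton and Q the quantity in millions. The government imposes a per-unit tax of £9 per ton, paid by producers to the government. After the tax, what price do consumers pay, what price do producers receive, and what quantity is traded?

Consumers pay £71; producers receive £62; quantity = 282.

Without the tax, 637 − 5P = 4P + 34 gives 9P = 603, so P* = £67 and Q* = 302.
With the tax collected from producers, supply shifts: Qs = 4(P − 9) + 34.
New equilibrium: consumers pay £71, producers receive £62, Q = 282. (Wedge: Pb − Ps = 9.)
The less price-elastic side of the market bears the larger share of a per-unit tax.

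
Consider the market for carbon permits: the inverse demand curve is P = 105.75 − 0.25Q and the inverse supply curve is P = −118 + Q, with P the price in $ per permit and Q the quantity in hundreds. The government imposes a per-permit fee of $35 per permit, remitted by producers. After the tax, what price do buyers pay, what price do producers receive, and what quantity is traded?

Buyers pay $68; producers receive $33; quantity = 151.

Rewrite in direct form: Qd = 423 − 4P and Qs = P + 118.
Without the tax, 423 − 4P = P + 118 gives 5P = 305, so P* = $61 and Q* = 179.
With the tax collected from producers, supply shifts: Qs = (P − 35) + 118.
Solving gives Q = 151 with buyers paying $68 and producers receiving $33 (the $35 wedge).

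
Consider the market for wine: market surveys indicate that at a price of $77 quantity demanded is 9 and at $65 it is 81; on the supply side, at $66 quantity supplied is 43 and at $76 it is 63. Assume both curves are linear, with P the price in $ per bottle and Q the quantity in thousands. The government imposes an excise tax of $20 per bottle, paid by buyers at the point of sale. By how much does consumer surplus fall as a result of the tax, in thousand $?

Demand slope: (81 − 9)/(65 − 77) = -6, so Qd = 471 − 6P.
Supply slope: (63 − 43)/(76 − 66) = 2, so Qs = 2P − 89.
Before the tax: set 471 − 6P = 2P − 89 → P* = $70, Q* = 51.
With the tax collected from buyers, demand (in seller-price terms) shifts: Qd = 471 − 6(P + 20).
Solving gives Q = 21 with buyers paying $75 and producers receiving $55 (the $20 wedge).
ΔCS is the trapezoid between Q = 21 and Q = 51 of height $5: ½ · (51 + 21) · 5 = $180.

Consumer surplus falls by $180 thousand.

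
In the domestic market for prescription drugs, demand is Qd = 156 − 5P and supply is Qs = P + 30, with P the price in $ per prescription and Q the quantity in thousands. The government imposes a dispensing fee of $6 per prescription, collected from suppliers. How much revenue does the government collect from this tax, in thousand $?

Without the tax, 156 − 5P = P + 30 gives 6P = 126, so P* = $21 and Q* = 51.
With the tax collected from suppliers, supply shifts: Qs = (P − 6) + 30.
New equilibrium: consumers pay $22, suppliers receive $16, Q = 46. (Wedge: Pb − Ps = 6.)
Revenue = t · Q = 6 · 46 = $276.

Tax revenue = $276 thousand.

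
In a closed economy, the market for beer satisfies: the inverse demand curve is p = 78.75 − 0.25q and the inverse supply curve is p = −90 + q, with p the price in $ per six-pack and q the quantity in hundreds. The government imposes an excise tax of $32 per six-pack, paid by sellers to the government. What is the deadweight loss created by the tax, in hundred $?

Deadweight loss = $409.6 hundred.

Inverting to q(p) form: qd = 315 − 4p; qs = p + 90.
Without the tax, 315 − 4p = p + 90 gives 5p = 225, so p* = $45 and q* = 135.
With the tax collected from sellers, supply shifts: qs = (p − 32) + 90.
Solving gives q = 109.4 with consumers paying $51.4 and sellers receiving $19.4 (the $32 wedge).
Quantity falls by |ΔQ| = |135 − 109.4| = 25.6.
DWL = ½ · t · |ΔQ| = ½ · 32 · 25.6 = $409.6.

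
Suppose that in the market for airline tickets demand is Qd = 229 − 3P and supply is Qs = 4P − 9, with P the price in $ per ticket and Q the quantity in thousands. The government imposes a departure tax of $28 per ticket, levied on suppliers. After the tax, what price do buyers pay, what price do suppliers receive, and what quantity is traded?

Buyers pay $50; suppliers receive $22; quantity = 79.

Without the tax, 229 − 3P = 4P − 9 gives 7P = 238, so P* = $34 and Q* = 127.
With the tax collected from suppliers, supply shifts: Qs = 4(P − 28) − 9.
Solving gives Q = 79 with buyers paying $50 and suppliers receiving $22 (the $28 wedge).
The less price-elastic side of the market bears the larger share of a per-unit tax.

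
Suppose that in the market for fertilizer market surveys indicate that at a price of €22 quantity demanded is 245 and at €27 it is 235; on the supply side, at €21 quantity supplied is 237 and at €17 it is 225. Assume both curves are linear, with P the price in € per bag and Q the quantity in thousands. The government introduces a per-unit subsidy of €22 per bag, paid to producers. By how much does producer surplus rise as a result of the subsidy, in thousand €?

Producer surplus rises by €2254.56 thousand.

Demand slope: (235 − 245)/(27 − 22) = -2, so Qd = 289 − 2P.
Supply slope: (225 − 237)/(17 − 21) = 3, so Qs = 3P + 174.
Without the subsidy, 289 − 2P = 3P + 174 gives 5P = 115, so P* = €23 and Q* = 243.
With a per-unit subsidy paid to producers, each receives P + 22 per unit sold, so supply becomes Qs = 3(P + 22) + 174.
New equilibrium: consumers pay €9.8, producers receive €31.8, Q = 269.4. (Wedge: Pb − Ps = −22.)
ΔPS is the trapezoid between Q = 269.4 and Q = 243 of height €8.8: ½ · (243 + 269.4) · 8.8 = €2254.56.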